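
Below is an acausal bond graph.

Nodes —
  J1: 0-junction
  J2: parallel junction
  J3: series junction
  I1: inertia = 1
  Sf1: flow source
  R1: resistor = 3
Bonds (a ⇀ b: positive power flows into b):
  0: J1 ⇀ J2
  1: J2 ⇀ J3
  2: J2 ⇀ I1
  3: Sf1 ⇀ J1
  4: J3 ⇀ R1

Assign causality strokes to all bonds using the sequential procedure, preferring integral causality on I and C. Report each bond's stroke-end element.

bond 3 stroke at Sf1  (Sf1: flow source, stroke at near end)
bond 0 stroke at J1  (only one effort-in slot at J1)
bond 2 stroke at I1  (I1 outputs flow p/I1)
bond 1 stroke at J2  (J2 needs exactly one e-in)
bond 4 stroke at J3  (common-f at J3 fixed by 1)

b0 |J1
b1 |J2
b2 |I1
b3 |Sf1
b4 |J3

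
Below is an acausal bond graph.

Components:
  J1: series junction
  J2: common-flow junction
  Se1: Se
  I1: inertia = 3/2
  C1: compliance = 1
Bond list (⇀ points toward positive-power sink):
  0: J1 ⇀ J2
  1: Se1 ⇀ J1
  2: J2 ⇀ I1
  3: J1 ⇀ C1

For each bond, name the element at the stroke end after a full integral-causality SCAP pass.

β0 stroke→J2
β1 stroke→J1
β2 stroke→I1
β3 stroke→J1

#1 stroke at J1  (Se1: effort source, stroke at far end)
#2 stroke at I1  (prefer integral on I1)
#0 stroke at J2  (J2: bond 2 brought flow, rest push out)
#3 stroke at J1  (1-jn J1 has f-setter on 0)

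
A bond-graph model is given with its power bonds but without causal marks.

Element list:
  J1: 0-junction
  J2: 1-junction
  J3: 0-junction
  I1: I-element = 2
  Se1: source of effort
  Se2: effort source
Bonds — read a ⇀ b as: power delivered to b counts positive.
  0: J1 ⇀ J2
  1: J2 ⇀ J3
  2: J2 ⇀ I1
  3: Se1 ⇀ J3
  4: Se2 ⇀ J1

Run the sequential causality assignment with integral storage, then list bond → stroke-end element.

bond 3 stroke→J3  (Se1 (Se) sets effort on bond)
bond 4 stroke→J1  (Se2 (Se) sets effort on bond)
bond 0 stroke→J2  (J1 effort already set via bond 4)
bond 1 stroke→J2  (common-e at J3 fixed by 3)
bond 2 stroke→I1  (closing 1-jn rule on J2)

#0 stroke at J2
#1 stroke at J2
#2 stroke at I1
#3 stroke at J3
#4 stroke at J1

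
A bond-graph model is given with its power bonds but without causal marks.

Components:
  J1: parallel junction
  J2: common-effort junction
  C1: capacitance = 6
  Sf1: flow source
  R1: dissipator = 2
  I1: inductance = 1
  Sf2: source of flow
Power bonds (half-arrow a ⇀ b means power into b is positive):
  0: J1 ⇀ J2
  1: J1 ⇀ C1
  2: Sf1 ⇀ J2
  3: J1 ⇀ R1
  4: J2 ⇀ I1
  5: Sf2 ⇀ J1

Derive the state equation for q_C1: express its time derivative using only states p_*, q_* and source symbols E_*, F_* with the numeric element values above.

bond 2 stroke→Sf1  (Sf1 (Sf) sets flow on bond)
bond 5 stroke→Sf2  (Sf2 (Sf) sets flow on bond)
bond 1 stroke→J1  (C1: C, integral causality)
bond 0 stroke→J2  (0-jn J1 has e-setter on 1)
bond 3 stroke→R1  (J1: bond 1 brought effort, rest push out)
bond 4 stroke→I1  (common-e at J2 fixed by 0)

dq_C1/dt = F_Sf1 + F_Sf2 - p_I1 - q_C1/12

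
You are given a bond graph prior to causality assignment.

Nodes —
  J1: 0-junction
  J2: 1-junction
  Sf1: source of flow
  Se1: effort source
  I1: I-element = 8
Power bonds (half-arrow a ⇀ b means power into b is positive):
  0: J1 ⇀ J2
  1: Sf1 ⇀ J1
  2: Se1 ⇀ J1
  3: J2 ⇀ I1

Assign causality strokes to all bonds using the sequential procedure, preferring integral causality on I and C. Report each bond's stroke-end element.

#1 stroke at Sf1  (Sf1 (Sf) sets flow on bond)
#2 stroke at J1  (Se1: effort source, stroke at far end)
#0 stroke at J2  (J1: bond 2 brought effort, rest push out)
#3 stroke at I1  (J2 needs exactly one f-in)

b0 stroke at J2
b1 stroke at Sf1
b2 stroke at J1
b3 stroke at I1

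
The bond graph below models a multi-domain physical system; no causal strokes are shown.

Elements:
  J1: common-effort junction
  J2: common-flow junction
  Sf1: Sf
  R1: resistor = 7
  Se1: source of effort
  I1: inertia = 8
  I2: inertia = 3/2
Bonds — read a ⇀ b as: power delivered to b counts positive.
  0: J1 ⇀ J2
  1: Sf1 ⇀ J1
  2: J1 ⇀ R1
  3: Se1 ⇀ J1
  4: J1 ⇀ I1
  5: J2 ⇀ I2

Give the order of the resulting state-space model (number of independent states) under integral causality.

2  (I1, I2 all integral)

bond 1 stroke→Sf1  (Sf1 fixes flow; stroke at Sf1)
bond 3 stroke→J1  (Se1: effort source, stroke at far end)
bond 0 stroke→J2  (J1 effort already set via bond 3)
bond 2 stroke→R1  (0-jn J1 has e-setter on 3)
bond 4 stroke→I1  (J1: bond 3 brought effort, rest push out)
bond 5 stroke→I2  (only one flow-in slot at J2)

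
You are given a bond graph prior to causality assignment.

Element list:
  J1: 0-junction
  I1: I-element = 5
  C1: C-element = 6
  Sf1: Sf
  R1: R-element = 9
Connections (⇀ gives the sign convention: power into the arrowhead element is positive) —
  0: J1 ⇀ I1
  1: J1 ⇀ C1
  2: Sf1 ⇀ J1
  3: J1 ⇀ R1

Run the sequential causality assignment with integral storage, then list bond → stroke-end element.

β0 stroke→I1
β1 stroke→J1
β2 stroke→Sf1
β3 stroke→R1

#2 stroke at Sf1  (source Sf1 imposes f)
#0 stroke at I1  (I1: I, integral causality)
#1 stroke at J1  (C1 integral (e out))
#3 stroke at R1  (J1: bond 1 brought effort, rest push out)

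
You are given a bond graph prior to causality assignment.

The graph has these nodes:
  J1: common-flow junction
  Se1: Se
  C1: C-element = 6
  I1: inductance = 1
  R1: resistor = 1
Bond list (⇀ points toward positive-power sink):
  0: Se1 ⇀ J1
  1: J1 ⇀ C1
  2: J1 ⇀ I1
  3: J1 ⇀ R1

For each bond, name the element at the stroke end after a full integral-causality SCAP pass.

β0 |J1  (source Se1 imposes e)
β1 |J1  (C1 integral (e out))
β2 |I1  (I1 outputs flow p/I1)
β3 |J1  (J1: bond 2 brought flow, rest push out)

b0 stroke→J1
b1 stroke→J1
b2 stroke→I1
b3 stroke→J1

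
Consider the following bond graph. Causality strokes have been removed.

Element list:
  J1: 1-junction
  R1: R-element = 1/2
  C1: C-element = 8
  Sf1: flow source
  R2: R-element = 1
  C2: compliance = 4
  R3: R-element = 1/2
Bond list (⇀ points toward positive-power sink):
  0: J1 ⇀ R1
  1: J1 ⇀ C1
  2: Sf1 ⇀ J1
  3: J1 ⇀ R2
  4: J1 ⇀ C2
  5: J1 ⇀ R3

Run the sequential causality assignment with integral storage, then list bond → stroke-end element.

bond 0 stroke→J1
bond 1 stroke→J1
bond 2 stroke→Sf1
bond 3 stroke→J1
bond 4 stroke→J1
bond 5 stroke→J1

#2 →Sf1  (Sf1 fixes flow; stroke at Sf1)
#0 →J1  (common-f at J1 fixed by 2)
#1 →J1  (common-f at J1 fixed by 2)
#3 →J1  (J1: bond 2 brought flow, rest push out)
#4 →J1  (1-jn J1 has f-setter on 2)
#5 →J1  (1-jn J1 has f-setter on 2)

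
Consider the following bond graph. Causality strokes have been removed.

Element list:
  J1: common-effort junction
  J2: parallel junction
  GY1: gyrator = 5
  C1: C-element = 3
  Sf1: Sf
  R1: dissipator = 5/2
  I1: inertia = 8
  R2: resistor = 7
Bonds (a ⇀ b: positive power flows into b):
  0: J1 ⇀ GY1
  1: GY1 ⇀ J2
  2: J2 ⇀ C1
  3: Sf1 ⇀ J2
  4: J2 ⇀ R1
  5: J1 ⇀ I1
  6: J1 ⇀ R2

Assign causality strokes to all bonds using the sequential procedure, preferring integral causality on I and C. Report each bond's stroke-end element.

#3 |Sf1  (Sf1 fixes flow; stroke at Sf1)
#2 |J2  (C1: C, integral causality)
#1 |GY1  (J2: bond 2 brought effort, rest push out)
#4 |R1  (0-jn J2 has e-setter on 2)
#0 |GY1  (GY1 both-in/both-out from 1)
#5 |I1  (I1 outputs flow p/I1)
#6 |J1  (J1: last free bond brings effort in)

β0 stroke→GY1
β1 stroke→GY1
β2 stroke→J2
β3 stroke→Sf1
β4 stroke→R1
β5 stroke→I1
β6 stroke→J1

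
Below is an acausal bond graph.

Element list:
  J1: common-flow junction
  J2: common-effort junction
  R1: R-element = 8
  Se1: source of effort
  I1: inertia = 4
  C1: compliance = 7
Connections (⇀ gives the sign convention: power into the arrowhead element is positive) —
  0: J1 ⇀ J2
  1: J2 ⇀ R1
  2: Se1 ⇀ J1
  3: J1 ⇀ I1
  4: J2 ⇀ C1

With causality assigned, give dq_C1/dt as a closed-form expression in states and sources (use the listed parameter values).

dq_C1/dt = p_I1/4 - q_C1/56

#2 |J1  (source Se1 imposes e)
#3 |I1  (I1 integral (f out))
#0 |J1  (1-jn J1 has f-setter on 3)
#4 |J2  (C1 outputs effort q/C1)
#1 |R1  (0-jn J2 has e-setter on 4)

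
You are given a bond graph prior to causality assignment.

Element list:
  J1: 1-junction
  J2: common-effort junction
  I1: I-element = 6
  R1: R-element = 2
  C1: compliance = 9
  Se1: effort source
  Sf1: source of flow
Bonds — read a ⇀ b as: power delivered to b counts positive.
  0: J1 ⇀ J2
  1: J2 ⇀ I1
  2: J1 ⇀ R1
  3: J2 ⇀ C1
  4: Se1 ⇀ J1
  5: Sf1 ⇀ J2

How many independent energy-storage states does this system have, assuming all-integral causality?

2  (C1, I1 all integral)

b4 →J1  (Se1 (Se) sets effort on bond)
b5 →Sf1  (Sf1 (Sf) sets flow on bond)
b1 →I1  (I1: I, integral causality)
b3 →J2  (C1 outputs effort q/C1)
b0 →J1  (0-jn J2 has e-setter on 3)
b2 →R1  (J1 needs exactly one f-in)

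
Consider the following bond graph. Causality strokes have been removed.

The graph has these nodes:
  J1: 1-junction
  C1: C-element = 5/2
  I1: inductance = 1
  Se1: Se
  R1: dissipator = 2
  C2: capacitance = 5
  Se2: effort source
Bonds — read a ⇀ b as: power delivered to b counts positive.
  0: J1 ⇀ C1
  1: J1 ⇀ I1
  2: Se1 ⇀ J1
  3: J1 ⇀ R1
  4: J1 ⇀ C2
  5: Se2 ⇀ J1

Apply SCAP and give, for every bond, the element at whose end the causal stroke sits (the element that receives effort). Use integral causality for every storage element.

b2 stroke→J1  (Se1 fixes effort; stroke away)
b5 stroke→J1  (source Se2 imposes e)
b0 stroke→J1  (C1 integral (e out))
b1 stroke→I1  (I1 outputs flow p/I1)
b3 stroke→J1  (J1 flow already set via bond 1)
b4 stroke→J1  (J1 flow already set via bond 1)

bond 0 stroke→J1
bond 1 stroke→I1
bond 2 stroke→J1
bond 3 stroke→J1
bond 4 stroke→J1
bond 5 stroke→J1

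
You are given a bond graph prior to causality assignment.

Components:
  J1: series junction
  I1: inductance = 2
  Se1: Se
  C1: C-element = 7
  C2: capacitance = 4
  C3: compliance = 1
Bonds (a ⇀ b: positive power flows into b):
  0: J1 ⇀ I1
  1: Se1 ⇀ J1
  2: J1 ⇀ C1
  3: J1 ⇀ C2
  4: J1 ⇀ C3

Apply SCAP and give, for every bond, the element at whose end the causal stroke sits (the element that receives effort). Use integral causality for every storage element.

b1 |J1  (Se1 (Se) sets effort on bond)
b0 |I1  (I1 outputs flow p/I1)
b2 |J1  (common-f at J1 fixed by 0)
b3 |J1  (1-jn J1 has f-setter on 0)
b4 |J1  (J1: bond 0 brought flow, rest push out)

bond 0 stroke→I1
bond 1 stroke→J1
bond 2 stroke→J1
bond 3 stroke→J1
bond 4 stroke→J1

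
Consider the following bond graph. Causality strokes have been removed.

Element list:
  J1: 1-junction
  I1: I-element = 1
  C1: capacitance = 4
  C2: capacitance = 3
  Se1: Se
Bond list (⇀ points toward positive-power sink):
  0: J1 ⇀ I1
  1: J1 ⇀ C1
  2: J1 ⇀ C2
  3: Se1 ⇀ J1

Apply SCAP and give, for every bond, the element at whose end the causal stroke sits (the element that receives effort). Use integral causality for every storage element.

#3 stroke at J1  (Se1 (Se) sets effort on bond)
#0 stroke at I1  (I1 integral (f out))
#1 stroke at J1  (1-jn J1 has f-setter on 0)
#2 stroke at J1  (common-f at J1 fixed by 0)

β0 |I1
β1 |J1
β2 |J1
β3 |J1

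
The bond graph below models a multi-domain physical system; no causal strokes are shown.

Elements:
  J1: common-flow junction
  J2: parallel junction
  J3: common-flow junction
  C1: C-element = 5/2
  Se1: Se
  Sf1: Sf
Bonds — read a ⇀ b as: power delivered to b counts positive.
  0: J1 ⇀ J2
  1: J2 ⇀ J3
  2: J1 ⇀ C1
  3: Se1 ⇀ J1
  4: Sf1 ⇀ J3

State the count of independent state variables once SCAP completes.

1  (C1 all integral)

bond 3 stroke→J1  (source Se1 imposes e)
bond 4 stroke→Sf1  (Sf1 (Sf) sets flow on bond)
bond 1 stroke→J3  (1-jn J3 has f-setter on 4)
bond 0 stroke→J2  (closing 0-jn rule on J2)
bond 2 stroke→J1  (common-f at J1 fixed by 0)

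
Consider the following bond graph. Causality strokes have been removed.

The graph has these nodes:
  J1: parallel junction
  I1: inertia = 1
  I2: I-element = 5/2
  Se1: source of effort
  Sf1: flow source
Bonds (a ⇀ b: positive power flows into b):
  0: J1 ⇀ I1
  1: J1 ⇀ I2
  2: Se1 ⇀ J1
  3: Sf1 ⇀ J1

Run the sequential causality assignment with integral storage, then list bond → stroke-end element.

bond 2 stroke at J1  (Se1: effort source, stroke at far end)
bond 3 stroke at Sf1  (Sf1: flow source, stroke at near end)
bond 0 stroke at I1  (J1: bond 2 brought effort, rest push out)
bond 1 stroke at I2  (J1: bond 2 brought effort, rest push out)

b0 stroke→I1
b1 stroke→I2
b2 stroke→J1
b3 stroke→Sf1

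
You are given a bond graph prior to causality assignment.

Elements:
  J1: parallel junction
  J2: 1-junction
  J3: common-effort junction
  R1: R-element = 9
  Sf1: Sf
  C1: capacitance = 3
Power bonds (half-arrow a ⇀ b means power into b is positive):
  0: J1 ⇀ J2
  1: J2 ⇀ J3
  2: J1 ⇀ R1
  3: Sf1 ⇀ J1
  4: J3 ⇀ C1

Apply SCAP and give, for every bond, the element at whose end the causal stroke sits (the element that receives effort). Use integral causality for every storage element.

b3 stroke→Sf1  (Sf1: flow source, stroke at near end)
b4 stroke→J3  (C1 integral (e out))
b1 stroke→J2  (J3: bond 4 brought effort, rest push out)
b0 stroke→J1  (only one flow-in slot at J2)
b2 stroke→R1  (J1 effort already set via bond 0)

β0 stroke at J1
β1 stroke at J2
β2 stroke at R1
β3 stroke at Sf1
β4 stroke at J3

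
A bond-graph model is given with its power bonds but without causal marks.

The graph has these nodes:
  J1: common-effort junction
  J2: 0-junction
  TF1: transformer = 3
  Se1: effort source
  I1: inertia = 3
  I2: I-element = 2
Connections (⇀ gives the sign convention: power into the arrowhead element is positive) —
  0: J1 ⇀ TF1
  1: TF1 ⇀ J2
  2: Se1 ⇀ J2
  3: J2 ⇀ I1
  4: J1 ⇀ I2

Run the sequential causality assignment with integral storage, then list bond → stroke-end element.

β0 |J1
β1 |TF1
β2 |J2
β3 |I1
β4 |I2

β2 stroke→J2  (Se1 (Se) sets effort on bond)
β1 stroke→TF1  (J2: bond 2 brought effort, rest push out)
β3 stroke→I1  (common-e at J2 fixed by 2)
β0 stroke→J1  (TF1: transformer flips bond 1)
β4 stroke→I2  (J1: bond 0 brought effort, rest push out)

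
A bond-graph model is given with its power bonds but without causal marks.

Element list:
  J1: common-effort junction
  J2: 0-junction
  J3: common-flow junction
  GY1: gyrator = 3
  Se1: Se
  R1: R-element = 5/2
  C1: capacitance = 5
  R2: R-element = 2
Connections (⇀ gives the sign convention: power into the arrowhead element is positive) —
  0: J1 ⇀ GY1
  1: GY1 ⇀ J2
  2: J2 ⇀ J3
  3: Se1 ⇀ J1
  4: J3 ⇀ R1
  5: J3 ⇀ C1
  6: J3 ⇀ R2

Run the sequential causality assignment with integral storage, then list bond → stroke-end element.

bond 3 stroke at J1  (source Se1 imposes e)
bond 0 stroke at GY1  (J1: bond 3 brought effort, rest push out)
bond 1 stroke at GY1  (GY GY1: same side as bond 0)
bond 2 stroke at J2  (J2: last free bond brings effort in)
bond 4 stroke at J3  (1-jn J3 has f-setter on 2)
bond 5 stroke at J3  (J3 flow already set via bond 2)
bond 6 stroke at J3  (J3 flow already set via bond 2)

bond 0 stroke at GY1
bond 1 stroke at GY1
bond 2 stroke at J2
bond 3 stroke at J1
bond 4 stroke at J3
bond 5 stroke at J3
bond 6 stroke at J3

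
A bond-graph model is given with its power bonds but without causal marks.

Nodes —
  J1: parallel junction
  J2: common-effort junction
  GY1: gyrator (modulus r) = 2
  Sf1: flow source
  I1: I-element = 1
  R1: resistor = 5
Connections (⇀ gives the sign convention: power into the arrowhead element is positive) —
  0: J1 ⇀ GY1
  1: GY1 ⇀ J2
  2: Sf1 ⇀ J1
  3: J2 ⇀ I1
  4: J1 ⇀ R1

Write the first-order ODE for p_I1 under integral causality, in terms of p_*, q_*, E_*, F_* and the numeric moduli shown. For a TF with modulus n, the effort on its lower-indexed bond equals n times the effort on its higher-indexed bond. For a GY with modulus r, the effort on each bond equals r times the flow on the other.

b2 stroke→Sf1  (Sf1 (Sf) sets flow on bond)
b3 stroke→I1  (I1 integral (f out))
b1 stroke→J2  (J2 needs exactly one e-in)
b0 stroke→J1  (GY1: gyrator matches bond 1)
b4 stroke→R1  (J1 effort already set via bond 0)

dp_I1/dt = 2*F_Sf1 - 4*p_I1/5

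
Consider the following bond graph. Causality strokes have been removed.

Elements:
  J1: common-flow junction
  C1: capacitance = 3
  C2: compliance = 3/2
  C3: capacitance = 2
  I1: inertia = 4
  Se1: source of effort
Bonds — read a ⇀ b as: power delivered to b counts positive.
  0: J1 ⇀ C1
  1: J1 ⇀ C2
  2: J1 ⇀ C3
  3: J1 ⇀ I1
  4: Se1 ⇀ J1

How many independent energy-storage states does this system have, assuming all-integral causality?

4  (C1, C2, C3, I1 all integral)

β4 →J1  (source Se1 imposes e)
β0 →J1  (C1 integral (e out))
β1 →J1  (C2: C, integral causality)
β2 →J1  (C3 outputs effort q/C3)
β3 →I1  (only one flow-in slot at J1)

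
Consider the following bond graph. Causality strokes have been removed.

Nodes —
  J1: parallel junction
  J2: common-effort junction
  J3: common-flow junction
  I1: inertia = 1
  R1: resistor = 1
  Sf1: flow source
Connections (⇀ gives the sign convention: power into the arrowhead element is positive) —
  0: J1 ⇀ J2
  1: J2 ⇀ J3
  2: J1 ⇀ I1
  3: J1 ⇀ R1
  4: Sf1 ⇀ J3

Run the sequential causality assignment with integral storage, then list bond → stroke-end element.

bond 4 stroke→Sf1  (Sf1 fixes flow; stroke at Sf1)
bond 1 stroke→J3  (common-f at J3 fixed by 4)
bond 0 stroke→J2  (J2 needs exactly one e-in)
bond 2 stroke→I1  (I1: I, integral causality)
bond 3 stroke→J1  (J1 needs exactly one e-in)

b0 stroke→J2
b1 stroke→J3
b2 stroke→I1
b3 stroke→J1
b4 stroke→Sf1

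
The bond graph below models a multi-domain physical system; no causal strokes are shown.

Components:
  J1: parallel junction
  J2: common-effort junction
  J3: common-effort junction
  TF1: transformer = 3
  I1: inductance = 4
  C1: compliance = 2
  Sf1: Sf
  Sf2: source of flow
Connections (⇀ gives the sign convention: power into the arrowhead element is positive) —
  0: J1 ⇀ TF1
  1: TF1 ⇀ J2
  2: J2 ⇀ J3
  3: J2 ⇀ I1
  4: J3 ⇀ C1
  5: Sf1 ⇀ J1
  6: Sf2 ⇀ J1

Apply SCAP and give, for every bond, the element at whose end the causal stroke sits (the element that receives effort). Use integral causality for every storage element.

#0 |J1
#1 |TF1
#2 |J2
#3 |I1
#4 |J3
#5 |Sf1
#6 |Sf2

bond 5 →Sf1  (Sf1: flow source, stroke at near end)
bond 6 →Sf2  (source Sf2 imposes f)
bond 0 →J1  (J1: last free bond brings effort in)
bond 1 →TF1  (TF1 one-in-one-out from 0)
bond 3 →I1  (I1 outputs flow p/I1)
bond 2 →J2  (J2 needs exactly one e-in)
bond 4 →J3  (J3: last free bond brings effort in)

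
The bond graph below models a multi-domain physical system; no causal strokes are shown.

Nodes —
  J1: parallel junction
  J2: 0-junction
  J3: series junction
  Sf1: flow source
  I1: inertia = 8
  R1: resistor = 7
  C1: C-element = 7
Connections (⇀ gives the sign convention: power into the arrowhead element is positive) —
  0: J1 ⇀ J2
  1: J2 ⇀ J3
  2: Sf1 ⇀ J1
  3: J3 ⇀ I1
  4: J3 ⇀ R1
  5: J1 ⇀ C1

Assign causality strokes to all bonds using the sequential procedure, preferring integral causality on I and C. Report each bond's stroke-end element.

b2 →Sf1  (Sf1: flow source, stroke at near end)
b3 →I1  (I1: I, integral causality)
b1 →J3  (J3 flow already set via bond 3)
b4 →J3  (common-f at J3 fixed by 3)
b0 →J2  (J2: last free bond brings effort in)
b5 →J1  (only one effort-in slot at J1)

β0 →J2
β1 →J3
β2 →Sf1
β3 →I1
β4 →J3
β5 →J1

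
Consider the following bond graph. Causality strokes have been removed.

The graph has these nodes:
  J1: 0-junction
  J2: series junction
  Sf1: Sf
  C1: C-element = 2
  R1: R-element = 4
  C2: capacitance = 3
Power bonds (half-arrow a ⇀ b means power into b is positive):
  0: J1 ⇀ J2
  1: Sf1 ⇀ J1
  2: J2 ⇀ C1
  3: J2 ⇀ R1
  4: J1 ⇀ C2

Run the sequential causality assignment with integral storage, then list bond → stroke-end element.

#1 stroke→Sf1  (source Sf1 imposes f)
#2 stroke→J2  (C1: C, integral causality)
#4 stroke→J1  (C2: C, integral causality)
#0 stroke→J2  (J1: bond 4 brought effort, rest push out)
#3 stroke→R1  (closing 1-jn rule on J2)

β0 →J2
β1 →Sf1
β2 →J2
β3 →R1
β4 →J1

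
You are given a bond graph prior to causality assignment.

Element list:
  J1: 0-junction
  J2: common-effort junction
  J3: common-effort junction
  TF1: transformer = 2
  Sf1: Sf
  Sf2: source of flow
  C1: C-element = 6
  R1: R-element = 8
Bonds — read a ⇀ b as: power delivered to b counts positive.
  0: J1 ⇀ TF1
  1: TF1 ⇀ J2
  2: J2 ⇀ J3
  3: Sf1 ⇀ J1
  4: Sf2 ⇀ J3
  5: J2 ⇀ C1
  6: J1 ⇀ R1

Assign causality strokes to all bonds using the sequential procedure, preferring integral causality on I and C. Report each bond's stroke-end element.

b3 stroke→Sf1  (Sf1 (Sf) sets flow on bond)
b4 stroke→Sf2  (source Sf2 imposes f)
b2 stroke→J3  (J3 needs exactly one e-in)
b5 stroke→J2  (prefer integral on C1)
b1 stroke→TF1  (J2: bond 5 brought effort, rest push out)
b0 stroke→J1  (TF1: transformer flips bond 1)
b6 stroke→R1  (0-jn J1 has e-setter on 0)

b0 →J1
b1 →TF1
b2 →J3
b3 →Sf1
b4 →Sf2
b5 →J2
b6 →R1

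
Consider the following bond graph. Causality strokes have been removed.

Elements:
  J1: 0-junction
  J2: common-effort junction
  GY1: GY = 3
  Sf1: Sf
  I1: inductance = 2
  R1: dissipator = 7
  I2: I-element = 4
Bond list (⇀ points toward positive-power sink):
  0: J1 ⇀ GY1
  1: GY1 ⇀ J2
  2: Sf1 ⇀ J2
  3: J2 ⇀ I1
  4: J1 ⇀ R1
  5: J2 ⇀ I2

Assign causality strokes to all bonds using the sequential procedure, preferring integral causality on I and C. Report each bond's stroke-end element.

b2 stroke→Sf1  (source Sf1 imposes f)
b3 stroke→I1  (I1 outputs flow p/I1)
b5 stroke→I2  (prefer integral on I2)
b1 stroke→J2  (only one effort-in slot at J2)
b0 stroke→J1  (GY GY1: same side as bond 1)
b4 stroke→R1  (0-jn J1 has e-setter on 0)

bond 0 |J1
bond 1 |J2
bond 2 |Sf1
bond 3 |I1
bond 4 |R1
bond 5 |I2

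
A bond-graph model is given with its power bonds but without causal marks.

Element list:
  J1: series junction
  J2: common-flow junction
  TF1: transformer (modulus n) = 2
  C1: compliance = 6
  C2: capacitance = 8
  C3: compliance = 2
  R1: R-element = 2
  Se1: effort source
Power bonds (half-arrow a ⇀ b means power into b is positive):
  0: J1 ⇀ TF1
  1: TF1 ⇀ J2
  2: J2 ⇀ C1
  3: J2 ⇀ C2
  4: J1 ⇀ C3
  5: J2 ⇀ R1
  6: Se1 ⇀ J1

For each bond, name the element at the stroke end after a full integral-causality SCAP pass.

b0 →TF1
b1 →J2
b2 →J2
b3 →J2
b4 →J1
b5 →R1
b6 →J1

bond 6 stroke at J1  (source Se1 imposes e)
bond 2 stroke at J2  (prefer integral on C1)
bond 3 stroke at J2  (C2 integral (e out))
bond 4 stroke at J1  (prefer integral on C3)
bond 0 stroke at TF1  (closing 1-jn rule on J1)
bond 1 stroke at J2  (TF1 one-in-one-out from 0)
bond 5 stroke at R1  (J2 needs exactly one f-in)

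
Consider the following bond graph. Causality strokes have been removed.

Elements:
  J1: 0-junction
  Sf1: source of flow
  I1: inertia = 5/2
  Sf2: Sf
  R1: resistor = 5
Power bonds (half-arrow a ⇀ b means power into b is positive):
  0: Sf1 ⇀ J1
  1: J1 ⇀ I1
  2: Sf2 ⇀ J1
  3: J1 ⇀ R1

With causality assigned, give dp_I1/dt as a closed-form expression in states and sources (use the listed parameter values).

dp_I1/dt = 5*F_Sf1 + 5*F_Sf2 - 2*p_I1

β0 stroke→Sf1  (Sf1 fixes flow; stroke at Sf1)
β2 stroke→Sf2  (source Sf2 imposes f)
β1 stroke→I1  (I1: I, integral causality)
β3 stroke→J1  (J1 needs exactly one e-in)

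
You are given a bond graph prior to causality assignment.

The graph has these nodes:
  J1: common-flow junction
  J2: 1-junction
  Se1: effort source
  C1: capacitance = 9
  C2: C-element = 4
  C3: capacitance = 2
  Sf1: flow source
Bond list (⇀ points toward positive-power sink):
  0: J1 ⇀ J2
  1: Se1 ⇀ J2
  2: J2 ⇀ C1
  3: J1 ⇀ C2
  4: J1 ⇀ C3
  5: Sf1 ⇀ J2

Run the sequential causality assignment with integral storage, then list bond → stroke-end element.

bond 0 |J2
bond 1 |J2
bond 2 |J2
bond 3 |J1
bond 4 |J1
bond 5 |Sf1

b1 →J2  (Se1: effort source, stroke at far end)
b5 →Sf1  (Sf1: flow source, stroke at near end)
b0 →J2  (1-jn J2 has f-setter on 5)
b2 →J2  (J2: bond 5 brought flow, rest push out)
b3 →J1  (common-f at J1 fixed by 0)
b4 →J1  (J1 flow already set via bond 0)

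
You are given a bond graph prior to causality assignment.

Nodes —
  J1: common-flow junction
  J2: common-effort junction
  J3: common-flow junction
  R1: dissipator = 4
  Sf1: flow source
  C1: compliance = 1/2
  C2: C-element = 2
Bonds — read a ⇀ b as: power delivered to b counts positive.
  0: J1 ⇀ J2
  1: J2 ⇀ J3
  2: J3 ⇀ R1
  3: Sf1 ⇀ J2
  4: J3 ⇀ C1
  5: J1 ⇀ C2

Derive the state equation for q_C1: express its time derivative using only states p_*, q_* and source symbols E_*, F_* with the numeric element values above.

dq_C1/dt = -q_C1/2 - q_C2/8

bond 3 |Sf1  (Sf1: flow source, stroke at near end)
bond 4 |J3  (prefer integral on C1)
bond 5 |J1  (C2 integral (e out))
bond 0 |J2  (only one flow-in slot at J1)
bond 1 |J3  (J2 effort already set via bond 0)
bond 2 |R1  (J3: last free bond brings flow in)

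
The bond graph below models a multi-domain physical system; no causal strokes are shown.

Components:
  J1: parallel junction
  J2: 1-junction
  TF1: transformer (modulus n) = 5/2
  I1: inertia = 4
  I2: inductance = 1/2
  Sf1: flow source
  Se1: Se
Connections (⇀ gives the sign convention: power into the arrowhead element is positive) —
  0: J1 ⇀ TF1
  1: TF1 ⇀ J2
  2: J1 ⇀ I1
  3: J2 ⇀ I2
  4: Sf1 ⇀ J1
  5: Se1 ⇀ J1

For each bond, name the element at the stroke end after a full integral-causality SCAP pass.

b4 stroke→Sf1  (Sf1: flow source, stroke at near end)
b5 stroke→J1  (Se1 (Se) sets effort on bond)
b0 stroke→TF1  (0-jn J1 has e-setter on 5)
b2 stroke→I1  (J1 effort already set via bond 5)
b1 stroke→J2  (through TF1, causality passes straight; one stroke at TF1)
b3 stroke→I2  (J2 needs exactly one f-in)

b0 stroke→TF1
b1 stroke→J2
b2 stroke→I1
b3 stroke→I2
b4 stroke→Sf1
b5 stroke→J1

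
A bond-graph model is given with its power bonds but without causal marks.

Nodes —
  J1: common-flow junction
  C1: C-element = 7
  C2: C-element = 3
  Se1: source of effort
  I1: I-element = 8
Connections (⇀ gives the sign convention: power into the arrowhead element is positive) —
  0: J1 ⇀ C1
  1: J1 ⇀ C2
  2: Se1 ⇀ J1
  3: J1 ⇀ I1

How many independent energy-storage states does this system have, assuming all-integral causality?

b2 stroke→J1  (Se1 (Se) sets effort on bond)
b0 stroke→J1  (C1: C, integral causality)
b1 stroke→J1  (C2: C, integral causality)
b3 stroke→I1  (only one flow-in slot at J1)

3  (C1, C2, I1 all integral)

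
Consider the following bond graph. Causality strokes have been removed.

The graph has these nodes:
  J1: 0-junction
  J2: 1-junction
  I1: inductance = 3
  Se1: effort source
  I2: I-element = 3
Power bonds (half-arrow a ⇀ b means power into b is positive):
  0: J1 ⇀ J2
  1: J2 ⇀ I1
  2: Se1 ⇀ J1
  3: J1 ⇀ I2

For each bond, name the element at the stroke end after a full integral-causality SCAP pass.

b2 |J1  (source Se1 imposes e)
b0 |J2  (J1 effort already set via bond 2)
b3 |I2  (common-e at J1 fixed by 2)
b1 |I1  (only one flow-in slot at J2)

bond 0 stroke→J2
bond 1 stroke→I1
bond 2 stroke→J1
bond 3 stroke→I2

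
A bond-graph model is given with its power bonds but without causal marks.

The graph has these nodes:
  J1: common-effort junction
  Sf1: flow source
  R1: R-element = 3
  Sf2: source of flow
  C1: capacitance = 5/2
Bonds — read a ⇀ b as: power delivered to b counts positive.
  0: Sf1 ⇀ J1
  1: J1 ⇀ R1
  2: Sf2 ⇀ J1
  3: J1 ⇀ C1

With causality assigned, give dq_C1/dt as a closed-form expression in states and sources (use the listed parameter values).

β0 |Sf1  (Sf1 fixes flow; stroke at Sf1)
β2 |Sf2  (source Sf2 imposes f)
β3 |J1  (prefer integral on C1)
β1 |R1  (common-e at J1 fixed by 3)

dq_C1/dt = F_Sf1 + F_Sf2 - 2*q_C1/15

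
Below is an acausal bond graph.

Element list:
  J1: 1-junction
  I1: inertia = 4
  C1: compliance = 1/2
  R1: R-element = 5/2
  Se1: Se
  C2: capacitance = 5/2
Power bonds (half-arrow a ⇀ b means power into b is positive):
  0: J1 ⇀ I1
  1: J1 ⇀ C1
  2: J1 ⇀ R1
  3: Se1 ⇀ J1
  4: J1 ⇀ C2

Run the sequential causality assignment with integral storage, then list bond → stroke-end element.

β3 stroke at J1  (Se1: effort source, stroke at far end)
β0 stroke at I1  (prefer integral on I1)
β1 stroke at J1  (common-f at J1 fixed by 0)
β2 stroke at J1  (J1: bond 0 brought flow, rest push out)
β4 stroke at J1  (1-jn J1 has f-setter on 0)

β0 stroke at I1
β1 stroke at J1
β2 stroke at J1
β3 stroke at J1
β4 stroke at J1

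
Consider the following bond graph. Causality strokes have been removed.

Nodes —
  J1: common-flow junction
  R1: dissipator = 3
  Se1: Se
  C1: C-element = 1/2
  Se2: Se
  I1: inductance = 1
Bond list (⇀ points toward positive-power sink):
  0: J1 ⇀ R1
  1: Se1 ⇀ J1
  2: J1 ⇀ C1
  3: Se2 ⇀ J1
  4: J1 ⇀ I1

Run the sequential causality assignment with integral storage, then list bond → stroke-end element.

b1 stroke→J1  (Se1 fixes effort; stroke away)
b3 stroke→J1  (Se2 fixes effort; stroke away)
b2 stroke→J1  (C1: C, integral causality)
b4 stroke→I1  (I1 outputs flow p/I1)
b0 stroke→J1  (J1: bond 4 brought flow, rest push out)

b0 stroke→J1
b1 stroke→J1
b2 stroke→J1
b3 stroke→J1
b4 stroke→I1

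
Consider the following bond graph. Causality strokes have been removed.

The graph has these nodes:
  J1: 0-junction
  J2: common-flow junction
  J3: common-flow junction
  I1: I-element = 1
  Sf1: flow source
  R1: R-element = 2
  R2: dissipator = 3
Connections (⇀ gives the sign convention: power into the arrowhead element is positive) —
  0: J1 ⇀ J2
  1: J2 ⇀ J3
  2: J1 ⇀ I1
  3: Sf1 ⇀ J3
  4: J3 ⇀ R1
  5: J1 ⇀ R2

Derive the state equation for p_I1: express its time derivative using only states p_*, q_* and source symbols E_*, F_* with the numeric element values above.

dp_I1/dt = -3*F_Sf1 - 3*p_I1

b3 stroke at Sf1  (Sf1 fixes flow; stroke at Sf1)
b1 stroke at J3  (1-jn J3 has f-setter on 3)
b4 stroke at J3  (1-jn J3 has f-setter on 3)
b0 stroke at J2  (J2: bond 1 brought flow, rest push out)
b2 stroke at I1  (I1 outputs flow p/I1)
b5 stroke at J1  (only one effort-in slot at J1)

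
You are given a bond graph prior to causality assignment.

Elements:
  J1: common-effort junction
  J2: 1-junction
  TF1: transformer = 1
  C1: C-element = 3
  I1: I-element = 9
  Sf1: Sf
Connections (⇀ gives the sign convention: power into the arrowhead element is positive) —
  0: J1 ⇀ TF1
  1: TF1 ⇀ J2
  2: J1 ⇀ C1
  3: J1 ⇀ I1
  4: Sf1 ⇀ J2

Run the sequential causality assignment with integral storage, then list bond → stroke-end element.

#0 stroke→TF1
#1 stroke→J2
#2 stroke→J1
#3 stroke→I1
#4 stroke→Sf1

β4 stroke at Sf1  (Sf1: flow source, stroke at near end)
β1 stroke at J2  (J2 flow already set via bond 4)
β0 stroke at TF1  (through TF1, causality passes straight; one stroke at TF1)
β2 stroke at J1  (C1 outputs effort q/C1)
β3 stroke at I1  (common-e at J1 fixed by 2)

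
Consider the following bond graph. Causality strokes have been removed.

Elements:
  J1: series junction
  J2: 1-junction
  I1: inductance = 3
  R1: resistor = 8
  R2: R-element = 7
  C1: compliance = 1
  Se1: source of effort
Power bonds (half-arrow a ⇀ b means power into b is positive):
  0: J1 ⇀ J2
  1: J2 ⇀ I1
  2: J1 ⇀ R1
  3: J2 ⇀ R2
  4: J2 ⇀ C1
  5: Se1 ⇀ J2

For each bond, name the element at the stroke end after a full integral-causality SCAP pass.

bond 0 →J2
bond 1 →I1
bond 2 →J1
bond 3 →J2
bond 4 →J2
bond 5 →J2

β5 |J2  (Se1 (Se) sets effort on bond)
β1 |I1  (I1 outputs flow p/I1)
β0 |J2  (J2 flow already set via bond 1)
β3 |J2  (J2: bond 1 brought flow, rest push out)
β4 |J2  (1-jn J2 has f-setter on 1)
β2 |J1  (1-jn J1 has f-setter on 0)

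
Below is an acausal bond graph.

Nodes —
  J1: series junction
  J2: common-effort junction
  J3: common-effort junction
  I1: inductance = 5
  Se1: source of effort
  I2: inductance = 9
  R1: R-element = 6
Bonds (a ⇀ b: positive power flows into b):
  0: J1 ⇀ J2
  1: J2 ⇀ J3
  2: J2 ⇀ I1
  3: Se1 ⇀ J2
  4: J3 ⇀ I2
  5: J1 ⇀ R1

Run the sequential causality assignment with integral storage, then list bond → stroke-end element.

β0 |J1
β1 |J3
β2 |I1
β3 |J2
β4 |I2
β5 |R1

b3 →J2  (Se1 fixes effort; stroke away)
b0 →J1  (J2: bond 3 brought effort, rest push out)
b1 →J3  (J2 effort already set via bond 3)
b2 →I1  (common-e at J2 fixed by 3)
b4 →I2  (J3: bond 1 brought effort, rest push out)
b5 →R1  (J1: last free bond brings flow in)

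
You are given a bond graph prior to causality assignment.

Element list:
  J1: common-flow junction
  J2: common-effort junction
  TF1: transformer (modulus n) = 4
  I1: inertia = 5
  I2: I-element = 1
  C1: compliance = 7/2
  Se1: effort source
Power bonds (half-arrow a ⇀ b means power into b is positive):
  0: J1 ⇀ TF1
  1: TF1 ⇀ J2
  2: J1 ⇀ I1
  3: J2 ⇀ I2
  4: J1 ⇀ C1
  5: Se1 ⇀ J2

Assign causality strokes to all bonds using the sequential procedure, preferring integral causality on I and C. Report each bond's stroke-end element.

bond 5 stroke→J2  (Se1 fixes effort; stroke away)
bond 1 stroke→TF1  (J2: bond 5 brought effort, rest push out)
bond 3 stroke→I2  (J2 effort already set via bond 5)
bond 0 stroke→J1  (TF TF1: opposite of bond 1)
bond 2 stroke→I1  (I1 outputs flow p/I1)
bond 4 stroke→J1  (1-jn J1 has f-setter on 2)

bond 0 |J1
bond 1 |TF1
bond 2 |I1
bond 3 |I2
bond 4 |J1
bond 5 |J2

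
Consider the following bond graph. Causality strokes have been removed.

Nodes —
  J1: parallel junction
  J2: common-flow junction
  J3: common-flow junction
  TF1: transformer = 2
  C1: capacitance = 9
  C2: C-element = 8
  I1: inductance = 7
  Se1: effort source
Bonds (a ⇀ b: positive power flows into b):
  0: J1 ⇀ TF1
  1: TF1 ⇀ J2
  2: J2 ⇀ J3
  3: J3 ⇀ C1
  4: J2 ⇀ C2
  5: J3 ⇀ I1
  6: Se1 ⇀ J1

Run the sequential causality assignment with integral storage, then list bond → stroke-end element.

β0 stroke at TF1
β1 stroke at J2
β2 stroke at J3
β3 stroke at J3
β4 stroke at J2
β5 stroke at I1
β6 stroke at J1

#6 stroke at J1  (Se1 (Se) sets effort on bond)
#0 stroke at TF1  (J1: bond 6 brought effort, rest push out)
#1 stroke at J2  (TF1 one-in-one-out from 0)
#3 stroke at J3  (prefer integral on C1)
#4 stroke at J2  (prefer integral on C2)
#2 stroke at J3  (only one flow-in slot at J2)
#5 stroke at I1  (J3: last free bond brings flow in)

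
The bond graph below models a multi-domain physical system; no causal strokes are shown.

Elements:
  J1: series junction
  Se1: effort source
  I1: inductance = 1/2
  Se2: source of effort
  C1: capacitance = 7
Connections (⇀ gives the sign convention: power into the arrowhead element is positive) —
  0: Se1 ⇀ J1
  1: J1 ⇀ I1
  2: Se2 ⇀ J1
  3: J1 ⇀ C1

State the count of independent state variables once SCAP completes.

2  (C1, I1 all integral)

b0 stroke at J1  (Se1 (Se) sets effort on bond)
b2 stroke at J1  (Se2: effort source, stroke at far end)
b1 stroke at I1  (prefer integral on I1)
b3 stroke at J1  (1-jn J1 has f-setter on 1)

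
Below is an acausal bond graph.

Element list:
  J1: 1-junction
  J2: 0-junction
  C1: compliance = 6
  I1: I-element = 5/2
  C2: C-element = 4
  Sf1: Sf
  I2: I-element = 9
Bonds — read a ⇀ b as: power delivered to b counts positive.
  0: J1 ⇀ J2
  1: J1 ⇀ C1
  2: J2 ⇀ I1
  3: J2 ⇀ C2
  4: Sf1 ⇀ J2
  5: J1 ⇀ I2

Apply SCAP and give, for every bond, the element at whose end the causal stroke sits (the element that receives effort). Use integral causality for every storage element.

β0 |J1
β1 |J1
β2 |I1
β3 |J2
β4 |Sf1
β5 |I2

b4 |Sf1  (Sf1: flow source, stroke at near end)
b1 |J1  (C1 integral (e out))
b2 |I1  (I1 outputs flow p/I1)
b3 |J2  (C2 integral (e out))
b0 |J1  (J2: bond 3 brought effort, rest push out)
b5 |I2  (J1: last free bond brings flow in)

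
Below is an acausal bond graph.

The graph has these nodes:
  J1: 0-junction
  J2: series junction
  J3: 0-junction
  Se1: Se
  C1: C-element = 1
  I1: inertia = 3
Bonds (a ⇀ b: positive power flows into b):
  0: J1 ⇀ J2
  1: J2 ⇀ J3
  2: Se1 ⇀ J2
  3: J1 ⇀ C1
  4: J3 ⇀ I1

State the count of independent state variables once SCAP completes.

2  (C1, I1 all integral)

bond 2 stroke at J2  (Se1 fixes effort; stroke away)
bond 3 stroke at J1  (C1 outputs effort q/C1)
bond 0 stroke at J2  (J1: bond 3 brought effort, rest push out)
bond 1 stroke at J3  (only one flow-in slot at J2)
bond 4 stroke at I1  (0-jn J3 has e-setter on 1)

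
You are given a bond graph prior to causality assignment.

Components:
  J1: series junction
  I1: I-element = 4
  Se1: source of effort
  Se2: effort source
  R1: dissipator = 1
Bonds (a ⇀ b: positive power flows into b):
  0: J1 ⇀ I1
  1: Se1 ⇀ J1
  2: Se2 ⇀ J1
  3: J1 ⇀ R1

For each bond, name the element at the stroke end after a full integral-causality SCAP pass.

β1 |J1  (Se1: effort source, stroke at far end)
β2 |J1  (Se2 (Se) sets effort on bond)
β0 |I1  (prefer integral on I1)
β3 |J1  (common-f at J1 fixed by 0)

bond 0 stroke→I1
bond 1 stroke→J1
bond 2 stroke→J1
bond 3 stroke→J1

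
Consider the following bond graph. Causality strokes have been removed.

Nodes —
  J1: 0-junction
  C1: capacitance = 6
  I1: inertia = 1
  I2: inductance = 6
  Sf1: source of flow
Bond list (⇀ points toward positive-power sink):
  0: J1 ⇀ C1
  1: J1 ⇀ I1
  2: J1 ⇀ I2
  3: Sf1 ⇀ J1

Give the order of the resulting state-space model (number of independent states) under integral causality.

3  (C1, I1, I2 all integral)

β3 →Sf1  (Sf1: flow source, stroke at near end)
β0 →J1  (C1: C, integral causality)
β1 →I1  (common-e at J1 fixed by 0)
β2 →I2  (J1 effort already set via bond 0)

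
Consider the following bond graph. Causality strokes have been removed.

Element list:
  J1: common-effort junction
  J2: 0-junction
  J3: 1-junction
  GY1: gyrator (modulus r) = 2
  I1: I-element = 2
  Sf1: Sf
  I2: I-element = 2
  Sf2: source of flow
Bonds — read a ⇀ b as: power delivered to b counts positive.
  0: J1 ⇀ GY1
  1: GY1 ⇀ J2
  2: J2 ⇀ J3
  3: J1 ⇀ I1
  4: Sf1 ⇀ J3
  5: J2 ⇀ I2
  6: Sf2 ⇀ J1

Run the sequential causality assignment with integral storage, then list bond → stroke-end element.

#4 stroke→Sf1  (Sf1 fixes flow; stroke at Sf1)
#6 stroke→Sf2  (source Sf2 imposes f)
#2 stroke→J3  (1-jn J3 has f-setter on 4)
#3 stroke→I1  (prefer integral on I1)
#0 stroke→J1  (only one effort-in slot at J1)
#1 stroke→J2  (through GY1, causality inverts; strokes same side of GY1)
#5 stroke→I2  (J2: bond 1 brought effort, rest push out)

bond 0 |J1
bond 1 |J2
bond 2 |J3
bond 3 |I1
bond 4 |Sf1
bond 5 |I2
bond 6 |Sf2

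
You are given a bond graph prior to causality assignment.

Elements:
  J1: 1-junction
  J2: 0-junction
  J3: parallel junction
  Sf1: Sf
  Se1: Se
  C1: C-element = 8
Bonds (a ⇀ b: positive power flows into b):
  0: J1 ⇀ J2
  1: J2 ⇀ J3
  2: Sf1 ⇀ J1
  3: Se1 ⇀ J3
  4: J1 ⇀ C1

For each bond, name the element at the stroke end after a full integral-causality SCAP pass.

β0 stroke→J1
β1 stroke→J2
β2 stroke→Sf1
β3 stroke→J3
β4 stroke→J1

bond 2 →Sf1  (Sf1 fixes flow; stroke at Sf1)
bond 3 →J3  (Se1 (Se) sets effort on bond)
bond 0 →J1  (J1 flow already set via bond 2)
bond 4 →J1  (common-f at J1 fixed by 2)
bond 1 →J2  (only one effort-in slot at J2)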